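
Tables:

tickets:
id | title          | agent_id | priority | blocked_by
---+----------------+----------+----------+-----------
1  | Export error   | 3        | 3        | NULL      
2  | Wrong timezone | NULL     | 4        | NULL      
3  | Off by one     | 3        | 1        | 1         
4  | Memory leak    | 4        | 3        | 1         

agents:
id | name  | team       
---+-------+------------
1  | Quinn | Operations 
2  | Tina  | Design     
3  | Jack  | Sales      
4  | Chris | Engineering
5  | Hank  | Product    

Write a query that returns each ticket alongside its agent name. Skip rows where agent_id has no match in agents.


INNER JOIN keeps only tickets rows whose agent_id matches an id in agents. Walk through each ticket:
  - ticket 1 (Export error): agent_id=3 -> matches Jack
  - ticket 2 (Wrong timezone): agent_id=NULL, no match -> dropped
  - ticket 3 (Off by one): agent_id=3 -> matches Jack
  - ticket 4 (Memory leak): agent_id=4 -> matches Chris
So 1 of 4 rows is dropped.

SQL:
SELECT a.title, b.name AS agent
FROM tickets a
INNER JOIN agents b ON a.agent_id = b.id

Result:
title        | agent
-------------+------
Export error | Jack 
Off by one   | Jack 
Memory leak  | Chris


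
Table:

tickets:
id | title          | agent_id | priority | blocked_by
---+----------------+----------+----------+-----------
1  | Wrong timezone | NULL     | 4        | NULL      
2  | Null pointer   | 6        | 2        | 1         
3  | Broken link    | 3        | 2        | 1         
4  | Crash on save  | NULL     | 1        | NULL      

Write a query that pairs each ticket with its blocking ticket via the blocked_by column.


This is a self-join: tickets is joined to a second copy of itself, matching each row's blocked_by to another row's id. Use LEFT JOIN so rows with blocked_by=NULL are kept.
  - ticket 1 (Wrong timezone): blocked_by=NULL -> NULL
  - ticket 2 (Null pointer): blocked_by=1 -> Wrong timezone
  - ticket 3 (Broken link): blocked_by=1 -> Wrong timezone
  - ticket 4 (Crash on save): blocked_by=NULL -> NULL

SQL:
SELECT a.title AS item, b.title AS blocked_by
FROM tickets a
LEFT JOIN tickets b ON a.blocked_by = b.id

Result:
item           | blocked_by    
---------------+---------------
Wrong timezone | NULL          
Null pointer   | Wrong timezone
Broken link    | Wrong timezone
Crash on save  | NULL          


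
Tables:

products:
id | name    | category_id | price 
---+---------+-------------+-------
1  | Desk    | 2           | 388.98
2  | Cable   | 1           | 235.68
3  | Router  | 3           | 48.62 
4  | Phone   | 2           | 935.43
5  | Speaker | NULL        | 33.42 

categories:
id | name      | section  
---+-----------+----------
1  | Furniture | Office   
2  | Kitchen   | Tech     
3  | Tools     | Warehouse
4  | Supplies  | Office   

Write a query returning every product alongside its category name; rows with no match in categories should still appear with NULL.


LEFT JOIN keeps every row from products (the left table); where category_id has no match in categories, the category columns become NULL. Walk through each product:
  - product 1 (Desk): category_id=2 -> matches Kitchen
  - product 2 (Cable): category_id=1 -> matches Furniture
  - product 3 (Router): category_id=3 -> matches Tools
  - product 4 (Phone): category_id=2 -> matches Kitchen
  - product 5 (Speaker): category_id=NULL, no match -> kept with NULL
All 5 rows appear; 1 has NULL category.

SQL:
SELECT a.name, b.name AS category
FROM products a
LEFT JOIN categories b ON a.category_id = b.id

Result:
name    | category 
--------+----------
Desk    | Kitchen  
Cable   | Furniture
Router  | Tools    
Phone   | Kitchen  
Speaker | NULL     


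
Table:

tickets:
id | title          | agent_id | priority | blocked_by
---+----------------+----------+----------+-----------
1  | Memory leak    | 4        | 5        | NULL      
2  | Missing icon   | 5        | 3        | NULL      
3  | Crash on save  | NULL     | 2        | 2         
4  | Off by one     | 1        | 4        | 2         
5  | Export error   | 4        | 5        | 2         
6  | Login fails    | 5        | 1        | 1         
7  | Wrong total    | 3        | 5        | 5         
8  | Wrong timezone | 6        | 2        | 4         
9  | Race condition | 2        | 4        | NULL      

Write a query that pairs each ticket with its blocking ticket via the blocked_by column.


This is a self-join: tickets is joined to a second copy of itself, matching each row's blocked_by to another row's id. Use LEFT JOIN so rows with blocked_by=NULL are kept.
  - ticket 1 (Memory leak): blocked_by=NULL -> NULL
  - ticket 2 (Missing icon): blocked_by=NULL -> NULL
  - ticket 3 (Crash on save): blocked_by=2 -> Missing icon
  - ticket 4 (Off by one): blocked_by=2 -> Missing icon
  - ticket 5 (Export error): blocked_by=2 -> Missing icon
  - ticket 6 (Login fails): blocked_by=1 -> Memory leak
  - ticket 7 (Wrong total): blocked_by=5 -> Export error
  - ticket 8 (Wrong timezone): blocked_by=4 -> Off by one
  - ticket 9 (Race condition): blocked_by=NULL -> NULL

SQL:
SELECT a.title AS item, b.title AS blocked_by
FROM tickets a
LEFT JOIN tickets b ON a.blocked_by = b.id

Result:
item           | blocked_by  
---------------+-------------
Memory leak    | NULL        
Missing icon   | NULL        
Crash on save  | Missing icon
Off by one     | Missing icon
Export error   | Missing icon
Login fails    | Memory leak 
Wrong total    | Export error
Wrong timezone | Off by one  
Race condition | NULL        


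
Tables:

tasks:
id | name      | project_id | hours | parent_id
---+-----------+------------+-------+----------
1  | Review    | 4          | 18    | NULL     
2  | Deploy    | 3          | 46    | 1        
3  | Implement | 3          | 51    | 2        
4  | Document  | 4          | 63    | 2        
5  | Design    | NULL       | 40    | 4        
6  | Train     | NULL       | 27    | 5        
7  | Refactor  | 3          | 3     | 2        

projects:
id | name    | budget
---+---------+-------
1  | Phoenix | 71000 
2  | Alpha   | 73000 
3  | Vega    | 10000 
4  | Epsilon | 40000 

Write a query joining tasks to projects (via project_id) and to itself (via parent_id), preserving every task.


Two LEFT JOINs from the same base table tasks: one to projects via project_id, one to tasks itself via parent_id. Both are LEFT so every task is preserved.
Match against projects:
  - task 1 (Review): project_id=4 -> matches Epsilon
  - task 2 (Deploy): project_id=3 -> matches Vega
  - task 3 (Implement): project_id=3 -> matches Vega
  - task 4 (Document): project_id=4 -> matches Epsilon
  - task 5 (Design): project_id=NULL, no match -> kept with NULL
  - task 6 (Train): project_id=NULL, no match -> kept with NULL
  - task 7 (Refactor): project_id=3 -> matches Vega
Match against tasks (self):
  - task 1 (Review): parent_id=NULL -> NULL
  - task 2 (Deploy): parent_id=1 -> Review
  - task 3 (Implement): parent_id=2 -> Deploy
  - task 4 (Document): parent_id=2 -> Deploy
  - task 5 (Design): parent_id=4 -> Document
  - task 6 (Train): parent_id=5 -> Design
  - task 7 (Refactor): parent_id=2 -> Deploy

SQL:
SELECT a.name, b.name AS project, c.name AS parent
FROM tasks a
LEFT JOIN projects b ON a.project_id = b.id
LEFT JOIN tasks c ON a.parent_id = c.id

Result:
name      | project | parent  
----------+---------+---------
Review    | Epsilon | NULL    
Deploy    | Vega    | Review  
Implement | Vega    | Deploy  
Document  | Epsilon | Deploy  
Design    | NULL    | Document
Train     | NULL    | Design  
Refactor  | Vega    | Deploy  


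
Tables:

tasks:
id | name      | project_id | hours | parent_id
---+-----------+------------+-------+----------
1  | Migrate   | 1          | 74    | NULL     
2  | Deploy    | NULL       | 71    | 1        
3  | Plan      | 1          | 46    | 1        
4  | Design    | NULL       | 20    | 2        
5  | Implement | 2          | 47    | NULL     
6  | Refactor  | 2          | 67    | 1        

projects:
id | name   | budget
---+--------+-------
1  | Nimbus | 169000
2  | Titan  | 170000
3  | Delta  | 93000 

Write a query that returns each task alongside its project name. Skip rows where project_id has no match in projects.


INNER JOIN keeps only tasks rows whose project_id matches an id in projects. Walk through each task:
  - task 1 (Migrate): project_id=1 -> matches Nimbus
  - task 2 (Deploy): project_id=NULL, no match -> dropped
  - task 3 (Plan): project_id=1 -> matches Nimbus
  - task 4 (Design): project_id=NULL, no match -> dropped
  - task 5 (Implement): project_id=2 -> matches Titan
  - task 6 (Refactor): project_id=2 -> matches Titan
So 2 of 6 rows are dropped.

SQL:
SELECT a.name, b.name AS project
FROM tasks a
INNER JOIN projects b ON a.project_id = b.id

Result:
name      | project
----------+--------
Migrate   | Nimbus 
Plan      | Nimbus 
Implement | Titan  
Refactor  | Titan  


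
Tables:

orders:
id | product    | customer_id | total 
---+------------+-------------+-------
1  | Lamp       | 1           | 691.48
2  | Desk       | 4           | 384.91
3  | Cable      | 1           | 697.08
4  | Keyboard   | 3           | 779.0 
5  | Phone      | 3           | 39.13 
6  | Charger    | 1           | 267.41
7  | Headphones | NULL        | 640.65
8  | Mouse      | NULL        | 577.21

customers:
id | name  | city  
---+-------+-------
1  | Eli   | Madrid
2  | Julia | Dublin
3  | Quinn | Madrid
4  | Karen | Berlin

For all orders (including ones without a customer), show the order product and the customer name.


LEFT JOIN keeps every row from orders (the left table); where customer_id has no match in customers, the customer columns become NULL. Walk through each order:
  - order 1 (Lamp): customer_id=1 -> matches Eli
  - order 2 (Desk): customer_id=4 -> matches Karen
  - order 3 (Cable): customer_id=1 -> matches Eli
  - order 4 (Keyboard): customer_id=3 -> matches Quinn
  - order 5 (Phone): customer_id=3 -> matches Quinn
  - order 6 (Charger): customer_id=1 -> matches Eli
  - order 7 (Headphones): customer_id=NULL, no match -> kept with NULL
  - order 8 (Mouse): customer_id=NULL, no match -> kept with NULL
All 8 rows appear; 2 have NULL customer.

SQL:
SELECT a.product, b.name AS customer
FROM orders a
LEFT JOIN customers b ON a.customer_id = b.id

Result:
product    | customer
-----------+---------
Lamp       | Eli     
Desk       | Karen   
Cable      | Eli     
Keyboard   | Quinn   
Phone      | Quinn   
Charger    | Eli     
Headphones | NULL    
Mouse      | NULL    


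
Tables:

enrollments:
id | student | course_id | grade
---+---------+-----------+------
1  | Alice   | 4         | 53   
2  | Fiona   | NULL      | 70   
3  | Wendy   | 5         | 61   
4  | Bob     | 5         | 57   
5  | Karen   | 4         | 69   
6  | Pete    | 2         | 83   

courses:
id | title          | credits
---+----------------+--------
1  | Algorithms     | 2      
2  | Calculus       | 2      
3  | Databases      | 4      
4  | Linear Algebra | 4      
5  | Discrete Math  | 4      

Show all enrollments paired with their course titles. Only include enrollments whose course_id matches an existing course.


INNER JOIN keeps only enrollments rows whose course_id matches an id in courses. Walk through each enrollment:
  - enrollment 1 (Alice): course_id=4 -> matches Linear Algebra
  - enrollment 2 (Fiona): course_id=NULL, no match -> dropped
  - enrollment 3 (Wendy): course_id=5 -> matches Discrete Math
  - enrollment 4 (Bob): course_id=5 -> matches Discrete Math
  - enrollment 5 (Karen): course_id=4 -> matches Linear Algebra
  - enrollment 6 (Pete): course_id=2 -> matches Calculus
So 1 of 6 rows is dropped.

SQL:
SELECT a.student, b.title AS course
FROM enrollments a
INNER JOIN courses b ON a.course_id = b.id

Result:
student | course        
--------+---------------
Alice   | Linear Algebra
Wendy   | Discrete Math 
Bob     | Discrete Math 
Karen   | Linear Algebra
Pete    | Calculus      


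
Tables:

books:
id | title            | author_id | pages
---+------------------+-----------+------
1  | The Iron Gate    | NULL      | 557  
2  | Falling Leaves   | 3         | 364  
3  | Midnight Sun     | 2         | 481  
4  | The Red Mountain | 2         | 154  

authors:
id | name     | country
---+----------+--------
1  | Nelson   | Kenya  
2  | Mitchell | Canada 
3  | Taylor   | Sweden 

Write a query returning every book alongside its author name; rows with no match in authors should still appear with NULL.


LEFT JOIN keeps every row from books (the left table); where author_id has no match in authors, the author columns become NULL. Walk through each book:
  - book 1 (The Iron Gate): author_id=NULL, no match -> kept with NULL
  - book 2 (Falling Leaves): author_id=3 -> matches Taylor
  - book 3 (Midnight Sun): author_id=2 -> matches Mitchell
  - book 4 (The Red Mountain): author_id=2 -> matches Mitchell
All 4 rows appear; 1 has NULL author.

SQL:
SELECT a.title, b.name AS author
FROM books a
LEFT JOIN authors b ON a.author_id = b.id

Result:
title            | author  
-----------------+---------
The Iron Gate    | NULL    
Falling Leaves   | Taylor  
Midnight Sun     | Mitchell
The Red Mountain | Mitchell


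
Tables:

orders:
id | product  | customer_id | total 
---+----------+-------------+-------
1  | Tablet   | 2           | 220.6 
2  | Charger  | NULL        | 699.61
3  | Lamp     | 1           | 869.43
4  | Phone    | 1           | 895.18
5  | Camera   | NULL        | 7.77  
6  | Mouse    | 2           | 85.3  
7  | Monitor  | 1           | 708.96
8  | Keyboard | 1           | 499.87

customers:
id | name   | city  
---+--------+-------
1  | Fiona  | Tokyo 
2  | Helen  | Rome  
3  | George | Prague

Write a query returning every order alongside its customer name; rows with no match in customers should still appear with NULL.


LEFT JOIN keeps every row from orders (the left table); where customer_id has no match in customers, the customer columns become NULL. Walk through each order:
  - order 1 (Tablet): customer_id=2 -> matches Helen
  - order 2 (Charger): customer_id=NULL, no match -> kept with NULL
  - order 3 (Lamp): customer_id=1 -> matches Fiona
  - order 4 (Phone): customer_id=1 -> matches Fiona
  - order 5 (Camera): customer_id=NULL, no match -> kept with NULL
  - order 6 (Mouse): customer_id=2 -> matches Helen
  - order 7 (Monitor): customer_id=1 -> matches Fiona
  - order 8 (Keyboard): customer_id=1 -> matches Fiona
All 8 rows appear; 2 have NULL customer.

SQL:
SELECT a.product, b.name AS customer
FROM orders a
LEFT JOIN customers b ON a.customer_id = b.id

Result:
product  | customer
---------+---------
Tablet   | Helen   
Charger  | NULL    
Lamp     | Fiona   
Phone    | Fiona   
Camera   | NULL    
Mouse    | Helen   
Monitor  | Fiona   
Keyboard | Fiona   


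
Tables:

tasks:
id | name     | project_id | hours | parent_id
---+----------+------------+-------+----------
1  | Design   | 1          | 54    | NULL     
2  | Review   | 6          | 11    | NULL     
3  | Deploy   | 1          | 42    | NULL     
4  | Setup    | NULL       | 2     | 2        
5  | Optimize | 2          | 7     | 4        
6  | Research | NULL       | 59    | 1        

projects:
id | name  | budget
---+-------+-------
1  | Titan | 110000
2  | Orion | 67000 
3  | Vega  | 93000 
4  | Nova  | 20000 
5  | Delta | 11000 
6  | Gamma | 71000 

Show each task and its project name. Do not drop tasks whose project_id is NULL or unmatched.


LEFT JOIN keeps every row from tasks (the left table); where project_id has no match in projects, the project columns become NULL. Walk through each task:
  - task 1 (Design): project_id=1 -> matches Titan
  - task 2 (Review): project_id=6 -> matches Gamma
  - task 3 (Deploy): project_id=1 -> matches Titan
  - task 4 (Setup): project_id=NULL, no match -> kept with NULL
  - task 5 (Optimize): project_id=2 -> matches Orion
  - task 6 (Research): project_id=NULL, no match -> kept with NULL
All 6 rows appear; 2 have NULL project.

SQL:
SELECT a.name, b.name AS project
FROM tasks a
LEFT JOIN projects b ON a.project_id = b.id

Result:
name     | project
---------+--------
Design   | Titan  
Review   | Gamma  
Deploy   | Titan  
Setup    | NULL   
Optimize | Orion  
Research | NULL   


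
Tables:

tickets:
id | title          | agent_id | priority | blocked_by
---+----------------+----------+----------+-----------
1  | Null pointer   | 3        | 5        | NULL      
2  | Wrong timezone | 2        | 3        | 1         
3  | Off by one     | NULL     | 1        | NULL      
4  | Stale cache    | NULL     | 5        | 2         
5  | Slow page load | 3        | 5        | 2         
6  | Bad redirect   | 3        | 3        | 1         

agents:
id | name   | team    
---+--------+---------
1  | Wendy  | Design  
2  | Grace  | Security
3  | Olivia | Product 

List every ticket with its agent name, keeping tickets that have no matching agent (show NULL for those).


LEFT JOIN keeps every row from tickets (the left table); where agent_id has no match in agents, the agent columns become NULL. Walk through each ticket:
  - ticket 1 (Null pointer): agent_id=3 -> matches Olivia
  - ticket 2 (Wrong timezone): agent_id=2 -> matches Grace
  - ticket 3 (Off by one): agent_id=NULL, no match -> kept with NULL
  - ticket 4 (Stale cache): agent_id=NULL, no match -> kept with NULL
  - ticket 5 (Slow page load): agent_id=3 -> matches Olivia
  - ticket 6 (Bad redirect): agent_id=3 -> matches Olivia
All 6 rows appear; 2 have NULL agent.

SQL:
SELECT a.title, b.name AS agent
FROM tickets a
LEFT JOIN agents b ON a.agent_id = b.id

Result:
title          | agent 
---------------+-------
Null pointer   | Olivia
Wrong timezone | Grace 
Off by one     | NULL  
Stale cache    | NULL  
Slow page load | Olivia
Bad redirect   | Olivia


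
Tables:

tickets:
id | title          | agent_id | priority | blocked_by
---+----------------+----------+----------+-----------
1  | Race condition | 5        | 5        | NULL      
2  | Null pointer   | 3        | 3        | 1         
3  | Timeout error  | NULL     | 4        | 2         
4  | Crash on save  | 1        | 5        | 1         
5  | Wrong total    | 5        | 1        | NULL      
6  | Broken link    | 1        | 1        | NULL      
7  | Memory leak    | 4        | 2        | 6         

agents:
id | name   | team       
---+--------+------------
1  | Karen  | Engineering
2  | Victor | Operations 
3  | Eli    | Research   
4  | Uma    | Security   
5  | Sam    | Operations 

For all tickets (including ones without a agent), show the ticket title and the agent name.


LEFT JOIN keeps every row from tickets (the left table); where agent_id has no match in agents, the agent columns become NULL. Walk through each ticket:
  - ticket 1 (Race condition): agent_id=5 -> matches Sam
  - ticket 2 (Null pointer): agent_id=3 -> matches Eli
  - ticket 3 (Timeout error): agent_id=NULL, no match -> kept with NULL
  - ticket 4 (Crash on save): agent_id=1 -> matches Karen
  - ticket 5 (Wrong total): agent_id=5 -> matches Sam
  - ticket 6 (Broken link): agent_id=1 -> matches Karen
  - ticket 7 (Memory leak): agent_id=4 -> matches Uma
All 7 rows appear; 1 has NULL agent.

SQL:
SELECT a.title, b.name AS agent
FROM tickets a
LEFT JOIN agents b ON a.agent_id = b.id

Result:
title          | agent
---------------+------
Race condition | Sam  
Null pointer   | Eli  
Timeout error  | NULL 
Crash on save  | Karen
Wrong total    | Sam  
Broken link    | Karen
Memory leak    | Uma  


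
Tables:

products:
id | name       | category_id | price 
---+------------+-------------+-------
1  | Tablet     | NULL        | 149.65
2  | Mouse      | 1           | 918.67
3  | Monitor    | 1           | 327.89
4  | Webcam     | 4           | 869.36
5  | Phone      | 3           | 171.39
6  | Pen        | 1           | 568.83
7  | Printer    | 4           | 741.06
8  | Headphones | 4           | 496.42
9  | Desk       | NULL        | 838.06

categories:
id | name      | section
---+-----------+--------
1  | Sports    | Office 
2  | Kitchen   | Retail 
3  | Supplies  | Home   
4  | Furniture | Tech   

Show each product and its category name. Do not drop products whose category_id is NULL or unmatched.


LEFT JOIN keeps every row from products (the left table); where category_id has no match in categories, the category columns become NULL. Walk through each product:
  - product 1 (Tablet): category_id=NULL, no match -> kept with NULL
  - product 2 (Mouse): category_id=1 -> matches Sports
  - product 3 (Monitor): category_id=1 -> matches Sports
  - product 4 (Webcam): category_id=4 -> matches Furniture
  - product 5 (Phone): category_id=3 -> matches Supplies
  - product 6 (Pen): category_id=1 -> matches Sports
  - product 7 (Printer): category_id=4 -> matches Furniture
  - product 8 (Headphones): category_id=4 -> matches Furniture
  - product 9 (Desk): category_id=NULL, no match -> kept with NULL
All 9 rows appear; 2 have NULL category.

SQL:
SELECT a.name, b.name AS category
FROM products a
LEFT JOIN categories b ON a.category_id = b.id

Result:
name       | category 
-----------+----------
Tablet     | NULL     
Mouse      | Sports   
Monitor    | Sports   
Webcam     | Furniture
Phone      | Supplies 
Pen        | Sports   
Printer    | Furniture
Headphones | Furniture
Desk       | NULL     


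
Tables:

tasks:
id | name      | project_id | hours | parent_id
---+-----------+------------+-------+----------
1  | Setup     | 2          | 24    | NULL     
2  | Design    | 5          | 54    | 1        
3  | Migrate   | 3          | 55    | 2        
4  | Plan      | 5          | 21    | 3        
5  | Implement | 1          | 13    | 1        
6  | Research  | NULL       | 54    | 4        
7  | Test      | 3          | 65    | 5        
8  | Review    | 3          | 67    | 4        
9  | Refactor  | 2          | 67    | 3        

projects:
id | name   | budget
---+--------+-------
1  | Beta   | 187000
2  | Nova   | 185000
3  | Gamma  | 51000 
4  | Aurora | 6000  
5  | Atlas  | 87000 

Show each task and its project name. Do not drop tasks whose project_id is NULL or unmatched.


LEFT JOIN keeps every row from tasks (the left table); where project_id has no match in projects, the project columns become NULL. Walk through each task:
  - task 1 (Setup): project_id=2 -> matches Nova
  - task 2 (Design): project_id=5 -> matches Atlas
  - task 3 (Migrate): project_id=3 -> matches Gamma
  - task 4 (Plan): project_id=5 -> matches Atlas
  - task 5 (Implement): project_id=1 -> matches Beta
  - task 6 (Research): project_id=NULL, no match -> kept with NULL
  - task 7 (Test): project_id=3 -> matches Gamma
  - task 8 (Review): project_id=3 -> matches Gamma
  - task 9 (Refactor): project_id=2 -> matches Nova
All 9 rows appear; 1 has NULL project.

SQL:
SELECT a.name, b.name AS project
FROM tasks a
LEFT JOIN projects b ON a.project_id = b.id

Result:
name      | project
----------+--------
Setup     | Nova   
Design    | Atlas  
Migrate   | Gamma  
Plan      | Atlas  
Implement | Beta   
Research  | NULL   
Test      | Gamma  
Review    | Gamma  
Refactor  | Nova   


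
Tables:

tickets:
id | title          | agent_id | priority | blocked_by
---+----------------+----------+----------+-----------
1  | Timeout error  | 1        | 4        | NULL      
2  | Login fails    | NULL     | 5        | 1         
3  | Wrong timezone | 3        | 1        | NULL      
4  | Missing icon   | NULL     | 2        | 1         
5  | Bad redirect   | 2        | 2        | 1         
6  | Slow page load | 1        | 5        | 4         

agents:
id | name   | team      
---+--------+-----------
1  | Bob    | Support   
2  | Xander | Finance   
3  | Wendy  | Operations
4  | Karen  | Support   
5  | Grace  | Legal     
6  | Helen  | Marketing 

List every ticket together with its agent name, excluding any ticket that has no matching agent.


INNER JOIN keeps only tickets rows whose agent_id matches an id in agents. Walk through each ticket:
  - ticket 1 (Timeout error): agent_id=1 -> matches Bob
  - ticket 2 (Login fails): agent_id=NULL, no match -> dropped
  - ticket 3 (Wrong timezone): agent_id=3 -> matches Wendy
  - ticket 4 (Missing icon): agent_id=NULL, no match -> dropped
  - ticket 5 (Bad redirect): agent_id=2 -> matches Xander
  - ticket 6 (Slow page load): agent_id=1 -> matches Bob
So 2 of 6 rows are dropped.

SQL:
SELECT a.title, b.name AS agent
FROM tickets a
INNER JOIN agents b ON a.agent_id = b.id

Result:
title          | agent 
---------------+-------
Timeout error  | Bob   
Wrong timezone | Wendy 
Bad redirect   | Xander
Slow page load | Bob   


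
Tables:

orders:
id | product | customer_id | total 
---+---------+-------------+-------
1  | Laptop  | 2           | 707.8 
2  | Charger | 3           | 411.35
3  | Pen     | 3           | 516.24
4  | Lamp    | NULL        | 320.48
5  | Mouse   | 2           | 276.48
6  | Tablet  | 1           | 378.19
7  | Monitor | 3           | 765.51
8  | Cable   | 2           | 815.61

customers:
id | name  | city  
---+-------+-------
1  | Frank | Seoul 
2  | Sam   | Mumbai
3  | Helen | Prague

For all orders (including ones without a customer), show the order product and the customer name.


LEFT JOIN keeps every row from orders (the left table); where customer_id has no match in customers, the customer columns become NULL. Walk through each order:
  - order 1 (Laptop): customer_id=2 -> matches Sam
  - order 2 (Charger): customer_id=3 -> matches Helen
  - order 3 (Pen): customer_id=3 -> matches Helen
  - order 4 (Lamp): customer_id=NULL, no match -> kept with NULL
  - order 5 (Mouse): customer_id=2 -> matches Sam
  - order 6 (Tablet): customer_id=1 -> matches Frank
  - order 7 (Monitor): customer_id=3 -> matches Helen
  - order 8 (Cable): customer_id=2 -> matches Sam
All 8 rows appear; 1 has NULL customer.

SQL:
SELECT a.product, b.name AS customer
FROM orders a
LEFT JOIN customers b ON a.customer_id = b.id

Result:
product | customer
--------+---------
Laptop  | Sam     
Charger | Helen   
Pen     | Helen   
Lamp    | NULL    
Mouse   | Sam     
Tablet  | Frank   
Monitor | Helen   
Cable   | Sam     


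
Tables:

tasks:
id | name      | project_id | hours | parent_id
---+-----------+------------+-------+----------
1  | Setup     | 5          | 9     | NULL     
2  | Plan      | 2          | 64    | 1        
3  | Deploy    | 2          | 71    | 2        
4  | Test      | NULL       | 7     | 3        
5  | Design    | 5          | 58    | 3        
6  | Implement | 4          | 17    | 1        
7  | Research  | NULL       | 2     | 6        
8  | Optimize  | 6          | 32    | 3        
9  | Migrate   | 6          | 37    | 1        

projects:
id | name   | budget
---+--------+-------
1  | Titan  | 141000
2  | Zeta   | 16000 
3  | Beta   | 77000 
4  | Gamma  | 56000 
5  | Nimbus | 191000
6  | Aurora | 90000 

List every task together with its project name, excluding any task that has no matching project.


INNER JOIN keeps only tasks rows whose project_id matches an id in projects. Walk through each task:
  - task 1 (Setup): project_id=5 -> matches Nimbus
  - task 2 (Plan): project_id=2 -> matches Zeta
  - task 3 (Deploy): project_id=2 -> matches Zeta
  - task 4 (Test): project_id=NULL, no match -> dropped
  - task 5 (Design): project_id=5 -> matches Nimbus
  - task 6 (Implement): project_id=4 -> matches Gamma
  - task 7 (Research): project_id=NULL, no match -> dropped
  - task 8 (Optimize): project_id=6 -> matches Aurora
  - task 9 (Migrate): project_id=6 -> matches Aurora
So 2 of 9 rows are dropped.

SQL:
SELECT a.name, b.name AS project
FROM tasks a
INNER JOIN projects b ON a.project_id = b.id

Result:
name      | project
----------+--------
Setup     | Nimbus 
Plan      | Zeta   
Deploy    | Zeta   
Design    | Nimbus 
Implement | Gamma  
Optimize  | Aurora 
Migrate   | Aurora 


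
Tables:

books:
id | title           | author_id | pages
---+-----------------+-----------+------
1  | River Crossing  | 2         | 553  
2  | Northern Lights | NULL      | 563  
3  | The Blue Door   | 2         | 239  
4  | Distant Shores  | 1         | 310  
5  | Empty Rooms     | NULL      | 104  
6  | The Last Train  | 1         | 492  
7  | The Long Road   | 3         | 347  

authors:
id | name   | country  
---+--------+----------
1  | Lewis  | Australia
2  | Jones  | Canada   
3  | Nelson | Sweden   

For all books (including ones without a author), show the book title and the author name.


LEFT JOIN keeps every row from books (the left table); where author_id has no match in authors, the author columns become NULL. Walk through each book:
  - book 1 (River Crossing): author_id=2 -> matches Jones
  - book 2 (Northern Lights): author_id=NULL, no match -> kept with NULL
  - book 3 (The Blue Door): author_id=2 -> matches Jones
  - book 4 (Distant Shores): author_id=1 -> matches Lewis
  - book 5 (Empty Rooms): author_id=NULL, no match -> kept with NULL
  - book 6 (The Last Train): author_id=1 -> matches Lewis
  - book 7 (The Long Road): author_id=3 -> matches Nelson
All 7 rows appear; 2 have NULL author.

SQL:
SELECT a.title, b.name AS author
FROM books a
LEFT JOIN authors b ON a.author_id = b.id

Result:
title           | author
----------------+-------
River Crossing  | Jones 
Northern Lights | NULL  
The Blue Door   | Jones 
Distant Shores  | Lewis 
Empty Rooms     | NULL  
The Last Train  | Lewis 
The Long Road   | Nelson


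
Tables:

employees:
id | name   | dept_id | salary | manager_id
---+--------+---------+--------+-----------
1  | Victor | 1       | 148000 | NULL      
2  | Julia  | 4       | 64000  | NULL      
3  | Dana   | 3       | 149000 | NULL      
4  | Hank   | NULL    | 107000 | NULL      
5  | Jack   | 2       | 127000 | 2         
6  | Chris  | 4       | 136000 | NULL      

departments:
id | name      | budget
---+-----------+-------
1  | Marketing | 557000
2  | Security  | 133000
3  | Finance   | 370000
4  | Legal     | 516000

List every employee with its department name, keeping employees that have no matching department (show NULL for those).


LEFT JOIN keeps every row from employees (the left table); where dept_id has no match in departments, the department columns become NULL. Walk through each employee:
  - employee 1 (Victor): dept_id=1 -> matches Marketing
  - employee 2 (Julia): dept_id=4 -> matches Legal
  - employee 3 (Dana): dept_id=3 -> matches Finance
  - employee 4 (Hank): dept_id=NULL, no match -> kept with NULL
  - employee 5 (Jack): dept_id=2 -> matches Security
  - employee 6 (Chris): dept_id=4 -> matches Legal
All 6 rows appear; 1 has NULL department.

SQL:
SELECT a.name, b.name AS department
FROM employees a
LEFT JOIN departments b ON a.dept_id = b.id

Result:
name   | department
-------+-----------
Victor | Marketing 
Julia  | Legal     
Dana   | Finance   
Hank   | NULL      
Jack   | Security  
Chris  | Legal     


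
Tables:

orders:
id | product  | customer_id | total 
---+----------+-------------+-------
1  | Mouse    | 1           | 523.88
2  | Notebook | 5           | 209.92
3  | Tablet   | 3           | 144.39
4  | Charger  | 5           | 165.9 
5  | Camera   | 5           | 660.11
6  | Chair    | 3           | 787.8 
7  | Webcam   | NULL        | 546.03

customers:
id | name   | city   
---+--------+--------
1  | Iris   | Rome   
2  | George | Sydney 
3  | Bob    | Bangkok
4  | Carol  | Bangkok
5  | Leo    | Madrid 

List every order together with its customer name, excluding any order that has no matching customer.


INNER JOIN keeps only orders rows whose customer_id matches an id in customers. Walk through each order:
  - order 1 (Mouse): customer_id=1 -> matches Iris
  - order 2 (Notebook): customer_id=5 -> matches Leo
  - order 3 (Tablet): customer_id=3 -> matches Bob
  - order 4 (Charger): customer_id=5 -> matches Leo
  - order 5 (Camera): customer_id=5 -> matches Leo
  - order 6 (Chair): customer_id=3 -> matches Bob
  - order 7 (Webcam): customer_id=NULL, no match -> dropped
So 1 of 7 rows is dropped.

SQL:
SELECT a.product, b.name AS customer
FROM orders a
INNER JOIN customers b ON a.customer_id = b.id

Result:
product  | customer
---------+---------
Mouse    | Iris    
Notebook | Leo     
Tablet   | Bob     
Charger  | Leo     
Camera   | Leo     
Chair    | Bob     


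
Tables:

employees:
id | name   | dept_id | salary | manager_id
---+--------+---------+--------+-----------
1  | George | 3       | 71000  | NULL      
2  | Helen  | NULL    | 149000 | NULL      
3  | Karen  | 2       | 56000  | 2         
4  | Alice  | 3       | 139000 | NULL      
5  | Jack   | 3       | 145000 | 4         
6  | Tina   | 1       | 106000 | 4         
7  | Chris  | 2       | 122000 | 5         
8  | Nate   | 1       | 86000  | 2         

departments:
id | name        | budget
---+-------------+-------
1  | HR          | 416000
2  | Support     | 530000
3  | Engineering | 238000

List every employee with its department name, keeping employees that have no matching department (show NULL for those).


LEFT JOIN keeps every row from employees (the left table); where dept_id has no match in departments, the department columns become NULL. Walk through each employee:
  - employee 1 (George): dept_id=3 -> matches Engineering
  - employee 2 (Helen): dept_id=NULL, no match -> kept with NULL
  - employee 3 (Karen): dept_id=2 -> matches Support
  - employee 4 (Alice): dept_id=3 -> matches Engineering
  - employee 5 (Jack): dept_id=3 -> matches Engineering
  - employee 6 (Tina): dept_id=1 -> matches HR
  - employee 7 (Chris): dept_id=2 -> matches Support
  - employee 8 (Nate): dept_id=1 -> matches HR
All 8 rows appear; 1 has NULL department.

SQL:
SELECT a.name, b.name AS department
FROM employees a
LEFT JOIN departments b ON a.dept_id = b.id

Result:
name   | department 
-------+------------
George | Engineering
Helen  | NULL       
Karen  | Support    
Alice  | Engineering
Jack   | Engineering
Tina   | HR         
Chris  | Support    
Nate   | HR         


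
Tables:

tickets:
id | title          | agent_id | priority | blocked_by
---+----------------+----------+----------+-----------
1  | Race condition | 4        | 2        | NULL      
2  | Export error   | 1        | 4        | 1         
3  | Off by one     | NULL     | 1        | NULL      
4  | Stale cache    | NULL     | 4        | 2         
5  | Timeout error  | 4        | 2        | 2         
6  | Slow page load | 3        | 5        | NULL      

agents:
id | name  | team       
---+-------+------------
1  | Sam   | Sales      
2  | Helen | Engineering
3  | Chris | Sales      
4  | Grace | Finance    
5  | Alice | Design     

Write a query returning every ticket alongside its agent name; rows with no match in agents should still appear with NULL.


LEFT JOIN keeps every row from tickets (the left table); where agent_id has no match in agents, the agent columns become NULL. Walk through each ticket:
  - ticket 1 (Race condition): agent_id=4 -> matches Grace
  - ticket 2 (Export error): agent_id=1 -> matches Sam
  - ticket 3 (Off by one): agent_id=NULL, no match -> kept with NULL
  - ticket 4 (Stale cache): agent_id=NULL, no match -> kept with NULL
  - ticket 5 (Timeout error): agent_id=4 -> matches Grace
  - ticket 6 (Slow page load): agent_id=3 -> matches Chris
All 6 rows appear; 2 have NULL agent.

SQL:
SELECT a.title, b.name AS agent
FROM tickets a
LEFT JOIN agents b ON a.agent_id = b.id

Result:
title          | agent
---------------+------
Race condition | Grace
Export error   | Sam  
Off by one     | NULL 
Stale cache    | NULL 
Timeout error  | Grace
Slow page load | Chris


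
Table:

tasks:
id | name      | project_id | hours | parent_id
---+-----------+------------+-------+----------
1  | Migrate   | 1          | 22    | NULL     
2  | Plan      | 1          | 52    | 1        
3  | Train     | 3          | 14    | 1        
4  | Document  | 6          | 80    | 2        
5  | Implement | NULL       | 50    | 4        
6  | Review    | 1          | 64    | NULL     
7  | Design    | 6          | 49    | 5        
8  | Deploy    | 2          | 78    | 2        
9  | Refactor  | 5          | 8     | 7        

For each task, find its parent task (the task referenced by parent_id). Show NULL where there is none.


This is a self-join: tasks is joined to a second copy of itself, matching each row's parent_id to another row's id. Use LEFT JOIN so rows with parent_id=NULL are kept.
  - task 1 (Migrate): parent_id=NULL -> NULL
  - task 2 (Plan): parent_id=1 -> Migrate
  - task 3 (Train): parent_id=1 -> Migrate
  - task 4 (Document): parent_id=2 -> Plan
  - task 5 (Implement): parent_id=4 -> Document
  - task 6 (Review): parent_id=NULL -> NULL
  - task 7 (Design): parent_id=5 -> Implement
  - task 8 (Deploy): parent_id=2 -> Plan
  - task 9 (Refactor): parent_id=7 -> Design

SQL:
SELECT a.name AS item, b.name AS parent
FROM tasks a
LEFT JOIN tasks b ON a.parent_id = b.id

Result:
item      | parent   
----------+----------
Migrate   | NULL     
Plan      | Migrate  
Train     | Migrate  
Document  | Plan     
Implement | Document 
Review    | NULL     
Design    | Implement
Deploy    | Plan     
Refactor  | Design   


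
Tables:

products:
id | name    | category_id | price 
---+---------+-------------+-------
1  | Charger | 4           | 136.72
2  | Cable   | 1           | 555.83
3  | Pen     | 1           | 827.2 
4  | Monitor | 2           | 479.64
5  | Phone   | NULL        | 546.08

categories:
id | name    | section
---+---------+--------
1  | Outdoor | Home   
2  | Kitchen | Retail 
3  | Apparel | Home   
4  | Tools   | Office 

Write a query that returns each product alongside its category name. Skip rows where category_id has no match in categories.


INNER JOIN keeps only products rows whose category_id matches an id in categories. Walk through each product:
  - product 1 (Charger): category_id=4 -> matches Tools
  - product 2 (Cable): category_id=1 -> matches Outdoor
  - product 3 (Pen): category_id=1 -> matches Outdoor
  - product 4 (Monitor): category_id=2 -> matches Kitchen
  - product 5 (Phone): category_id=NULL, no match -> dropped
So 1 of 5 rows is dropped.

SQL:
SELECT a.name, b.name AS category
FROM products a
INNER JOIN categories b ON a.category_id = b.id

Result:
name    | category
--------+---------
Charger | Tools   
Cable   | Outdoor 
Pen     | Outdoor 
Monitor | Kitchen 


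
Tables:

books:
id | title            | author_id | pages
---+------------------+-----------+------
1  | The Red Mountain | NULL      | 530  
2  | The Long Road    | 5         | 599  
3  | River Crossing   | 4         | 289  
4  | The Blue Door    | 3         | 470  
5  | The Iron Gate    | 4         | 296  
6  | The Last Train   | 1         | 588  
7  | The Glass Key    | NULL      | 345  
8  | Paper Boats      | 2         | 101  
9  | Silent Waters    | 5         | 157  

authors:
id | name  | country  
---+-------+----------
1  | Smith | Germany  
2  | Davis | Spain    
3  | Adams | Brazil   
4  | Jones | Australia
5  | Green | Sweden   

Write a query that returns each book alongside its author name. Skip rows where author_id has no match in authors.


INNER JOIN keeps only books rows whose author_id matches an id in authors. Walk through each book:
  - book 1 (The Red Mountain): author_id=NULL, no match -> dropped
  - book 2 (The Long Road): author_id=5 -> matches Green
  - book 3 (River Crossing): author_id=4 -> matches Jones
  - book 4 (The Blue Door): author_id=3 -> matches Adams
  - book 5 (The Iron Gate): author_id=4 -> matches Jones
  - book 6 (The Last Train): author_id=1 -> matches Smith
  - book 7 (The Glass Key): author_id=NULL, no match -> dropped
  - book 8 (Paper Boats): author_id=2 -> matches Davis
  - book 9 (Silent Waters): author_id=5 -> matches Green
So 2 of 9 rows are dropped.

SQL:
SELECT a.title, b.name AS author
FROM books a
INNER JOIN authors b ON a.author_id = b.id

Result:
title          | author
---------------+-------
The Long Road  | Green 
River Crossing | Jones 
The Blue Door  | Adams 
The Iron Gate  | Jones 
The Last Train | Smith 
Paper Boats    | Davis 
Silent Waters  | Green 


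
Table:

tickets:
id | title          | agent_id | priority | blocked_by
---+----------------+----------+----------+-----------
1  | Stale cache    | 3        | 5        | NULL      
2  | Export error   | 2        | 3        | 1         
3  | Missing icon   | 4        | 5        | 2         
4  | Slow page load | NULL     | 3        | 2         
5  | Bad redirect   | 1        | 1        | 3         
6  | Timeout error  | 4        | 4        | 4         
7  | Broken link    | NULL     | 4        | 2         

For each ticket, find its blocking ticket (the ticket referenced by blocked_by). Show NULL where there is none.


This is a self-join: tickets is joined to a second copy of itself, matching each row's blocked_by to another row's id. Use LEFT JOIN so rows with blocked_by=NULL are kept.
  - ticket 1 (Stale cache): blocked_by=NULL -> NULL
  - ticket 2 (Export error): blocked_by=1 -> Stale cache
  - ticket 3 (Missing icon): blocked_by=2 -> Export error
  - ticket 4 (Slow page load): blocked_by=2 -> Export error
  - ticket 5 (Bad redirect): blocked_by=3 -> Missing icon
  - ticket 6 (Timeout error): blocked_by=4 -> Slow page load
  - ticket 7 (Broken link): blocked_by=2 -> Export error

SQL:
SELECT a.title AS item, b.title AS blocked_by
FROM tickets a
LEFT JOIN tickets b ON a.blocked_by = b.id

Result:
item           | blocked_by    
---------------+---------------
Stale cache    | NULL          
Export error   | Stale cache   
Missing icon   | Export error  
Slow page load | Export error  
Bad redirect   | Missing icon  
Timeout error  | Slow page load
Broken link    | Export error  
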